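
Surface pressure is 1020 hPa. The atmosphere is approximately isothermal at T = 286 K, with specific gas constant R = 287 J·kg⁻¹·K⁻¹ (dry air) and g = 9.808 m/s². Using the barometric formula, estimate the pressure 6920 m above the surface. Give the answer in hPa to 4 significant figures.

Scale height: H = RT/g = 287 × 286 / 9.808 = 8368.9 m.
Barometric formula: P = P₀ exp(−z/H).
z/H = 6920.0/8368.9 = 0.82687; exp(−0.82687) = 0.43742.
P = 1020 × 0.43742 = 446.17 hPa.

P ≈ 446.2 hPa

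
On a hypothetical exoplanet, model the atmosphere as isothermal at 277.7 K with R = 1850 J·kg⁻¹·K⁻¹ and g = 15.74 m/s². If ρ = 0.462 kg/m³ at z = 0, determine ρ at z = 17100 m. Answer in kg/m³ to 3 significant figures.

Scale height: H = RT/g = 1850 × 277.7 / 15.74 = 32639 m.
In an isothermal atmosphere, density decays like pressure: ρ = ρ₀ exp(−z/H).
z/H = 17100/32639 = 0.52391; exp(−0.52391) = 0.59220.
ρ = 0.462 × 0.59220 = 0.27360 kg/m³.

ρ ≈ 0.274 kg/m³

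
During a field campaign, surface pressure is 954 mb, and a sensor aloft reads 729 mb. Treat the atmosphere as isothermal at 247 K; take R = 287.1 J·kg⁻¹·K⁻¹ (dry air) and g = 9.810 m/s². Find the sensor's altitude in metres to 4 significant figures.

Scale height: H = RT/g = 287.1 × 247 / 9.810 = 7228.7 m.
Invert the barometric formula: z = H ln(P₀/P).
P₀/P = 954/729 = 1.3086; ln(1.3086) = 0.26896.
z = 7228.7 × 0.26896 = 1944.2 m.

z ≈ 1944 m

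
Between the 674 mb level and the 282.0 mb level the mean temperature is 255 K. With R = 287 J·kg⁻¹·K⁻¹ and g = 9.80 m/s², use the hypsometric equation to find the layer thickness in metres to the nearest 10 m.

Hypsometric equation: Δz = (R T̄/g) ln(P₁/P₂).
R T̄/g = 287 × 255 / 9.80 = 7467.9 m.
ln(674/282.0) = ln(2.3901) = 0.87134.
Δz = 7467.9 × 0.87134 = 6507.1 m.

Δz ≈ 6510 m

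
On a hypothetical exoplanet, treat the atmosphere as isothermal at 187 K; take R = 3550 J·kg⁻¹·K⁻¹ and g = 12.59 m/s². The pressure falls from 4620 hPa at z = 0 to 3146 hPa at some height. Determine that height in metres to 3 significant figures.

Scale height: H = RT/g = 3550 × 187 / 12.59 = 52728 m.
Invert the barometric formula: z = H ln(P₀/P).
P₀/P = 4620/3146 = 1.4685; ln(1.4685) = 0.38424.
z = 52728 × 0.38424 = 20260 m.

z ≈ 20300 m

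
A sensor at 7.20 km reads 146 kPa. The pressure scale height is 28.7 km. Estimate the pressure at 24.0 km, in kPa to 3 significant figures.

Between two levels, P₂ = P₁ exp(−Δz/H) with Δz = z₂ − z₁.
Δz = 24000 − 7200.0 = 16800 m; Δz/H = 16800/28700 = 0.58537.
P₂ = 146 × exp(−0.58537) = 146 × 0.55690 = 81.307 kPa.

P ≈ 81.3 kPa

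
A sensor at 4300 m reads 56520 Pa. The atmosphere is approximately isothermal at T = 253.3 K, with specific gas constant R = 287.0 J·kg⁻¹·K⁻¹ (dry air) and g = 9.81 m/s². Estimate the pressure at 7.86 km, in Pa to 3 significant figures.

Scale height: H = RT/g = 287.0 × 253.3 / 9.81 = 7410.5 m.
Between two levels, P₂ = P₁ exp(−Δz/H) with Δz = z₂ − z₁.
Δz = 7860.0 − 4300.0 = 3560.0 m; Δz/H = 3560.0/7410.5 = 0.48040.
P₂ = 56520 × exp(−0.48040) = 56520 × 0.61854 = 34960 Pa.

P ≈ 35000 Pa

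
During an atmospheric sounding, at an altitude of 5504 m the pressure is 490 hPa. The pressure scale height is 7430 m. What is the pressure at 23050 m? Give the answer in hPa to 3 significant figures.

P ≈ 46.2 hPa

Between two levels, P₂ = P₁ exp(−Δz/H) with Δz = z₂ − z₁.
Δz = 23050 − 5504.0 = 17546 m; Δz/H = 17546/7430.0 = 2.3615.
P₂ = 490 × exp(−2.3615) = 490 × 0.094279 = 46.197 hPa.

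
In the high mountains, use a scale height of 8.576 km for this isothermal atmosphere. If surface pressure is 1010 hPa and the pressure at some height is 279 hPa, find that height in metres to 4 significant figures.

Invert the barometric formula: z = H ln(P₀/P).
P₀/P = 1010/279 = 3.6201; ln(3.6201) = 1.2865.
z = 8576.0 × 1.2865 = 11033 m.

z ≈ 11030 m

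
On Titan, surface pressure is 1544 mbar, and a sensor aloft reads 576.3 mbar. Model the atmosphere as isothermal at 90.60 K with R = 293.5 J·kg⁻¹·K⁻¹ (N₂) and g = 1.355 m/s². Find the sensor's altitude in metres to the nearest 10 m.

z ≈ 19340 m

Scale height: H = RT/g = 293.5 × 90.60 / 1.355 = 19624 m.
Invert the barometric formula: z = H ln(P₀/P).
P₀/P = 1544/576.3 = 2.6792; ln(2.6792) = 0.98552.
z = 19624 × 0.98552 = 19340 m.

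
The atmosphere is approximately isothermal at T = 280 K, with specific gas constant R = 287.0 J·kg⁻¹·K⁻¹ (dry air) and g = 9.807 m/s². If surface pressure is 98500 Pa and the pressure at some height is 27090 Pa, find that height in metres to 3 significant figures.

z ≈ 10600 m

Scale height: H = RT/g = 287.0 × 280 / 9.807 = 8194.1 m.
Invert the barometric formula: z = H ln(P₀/P).
P₀/P = 98500/27090 = 3.6360; ln(3.6360) = 1.2909.
z = 8194.1 × 1.2909 = 10578 m.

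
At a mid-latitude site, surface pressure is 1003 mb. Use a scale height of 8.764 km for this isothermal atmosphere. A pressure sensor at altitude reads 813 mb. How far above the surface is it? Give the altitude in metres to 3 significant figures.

z ≈ 1840 m

Invert the barometric formula: z = H ln(P₀/P).
P₀/P = 1003/813 = 1.2337; ln(1.2337) = 0.21002.
z = 8764.0 × 0.21002 = 1840.6 m.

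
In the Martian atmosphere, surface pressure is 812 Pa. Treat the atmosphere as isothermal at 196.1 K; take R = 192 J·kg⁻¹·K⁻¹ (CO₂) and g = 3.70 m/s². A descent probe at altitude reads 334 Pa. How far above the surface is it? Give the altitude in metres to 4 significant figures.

z ≈ 9040 m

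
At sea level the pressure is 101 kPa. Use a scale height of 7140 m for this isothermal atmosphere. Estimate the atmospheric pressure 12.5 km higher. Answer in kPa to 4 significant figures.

P ≈ 17.54 kPa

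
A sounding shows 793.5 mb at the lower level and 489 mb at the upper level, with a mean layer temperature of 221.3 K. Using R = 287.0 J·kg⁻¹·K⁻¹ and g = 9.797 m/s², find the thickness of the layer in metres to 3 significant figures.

Hypsometric equation: Δz = (R T̄/g) ln(P₁/P₂).
R T̄/g = 287.0 × 221.3 / 9.797 = 6482.9 m.
ln(793.5/489) = ln(1.6227) = 0.48409.
Δz = 6482.9 × 0.48409 = 3138.3 m.

Δz ≈ 3140 m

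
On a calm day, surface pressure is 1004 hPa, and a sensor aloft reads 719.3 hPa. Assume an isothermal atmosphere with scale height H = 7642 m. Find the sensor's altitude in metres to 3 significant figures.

z ≈ 2550 m

Invert the barometric formula: z = H ln(P₀/P).
P₀/P = 1004/719.3 = 1.3958; ln(1.3958) = 0.33347.
z = 7642.0 × 0.33347 = 2548.4 m.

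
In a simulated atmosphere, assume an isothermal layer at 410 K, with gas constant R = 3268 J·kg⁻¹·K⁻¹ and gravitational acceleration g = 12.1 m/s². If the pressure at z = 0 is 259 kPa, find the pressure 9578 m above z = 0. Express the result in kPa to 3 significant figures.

P ≈ 238 kPa

Scale height: H = RT/g = 3268 × 410 / 12.1 = 110730 m.
Barometric formula: P = P₀ exp(−z/H).
z/H = 9578.0/110730 = 0.086499; exp(−0.086499) = 0.91714.
P = 259 × 0.91714 = 237.54 kPa.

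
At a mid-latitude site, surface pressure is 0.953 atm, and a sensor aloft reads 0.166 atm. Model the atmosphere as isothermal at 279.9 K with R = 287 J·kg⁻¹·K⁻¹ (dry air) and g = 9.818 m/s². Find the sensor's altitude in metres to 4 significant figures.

Scale height: H = RT/g = 287 × 279.9 / 9.818 = 8182.0 m.
Invert the barometric formula: z = H ln(P₀/P).
P₀/P = 0.953/0.166 = 5.7410; ln(5.7410) = 1.7476.
z = 8182.0 × 1.7476 = 14299 m.

z ≈ 14300 m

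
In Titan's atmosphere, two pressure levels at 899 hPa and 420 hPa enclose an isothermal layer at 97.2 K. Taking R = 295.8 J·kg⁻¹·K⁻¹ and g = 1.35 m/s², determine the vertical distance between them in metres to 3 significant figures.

Hypsometric equation: Δz = (R T̄/g) ln(P₁/P₂).
R T̄/g = 295.8 × 97.2 / 1.35 = 21298 m.
ln(899/420) = ln(2.1405) = 0.76104.
Δz = 21298 × 0.76104 = 16209 m.

Δz ≈ 16200 m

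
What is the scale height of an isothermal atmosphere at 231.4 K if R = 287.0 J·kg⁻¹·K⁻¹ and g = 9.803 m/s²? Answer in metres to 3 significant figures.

H ≈ 6770 m

The scale height of an isothermal atmosphere is H = RT/g.
H = 287.0 × 231.4 / 9.803 = 66412/9.803 = 6774.7 m.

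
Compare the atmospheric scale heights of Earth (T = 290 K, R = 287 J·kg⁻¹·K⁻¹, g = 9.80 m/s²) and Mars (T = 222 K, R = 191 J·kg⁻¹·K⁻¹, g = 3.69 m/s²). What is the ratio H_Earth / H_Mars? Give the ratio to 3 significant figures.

H = RT/g for each body.
H_Earth = 287 × 290 / 9.80 = 8492.9 m.
H_Mars = 191 × 222 / 3.69 = 11491 m.
H_Earth/H_Mars = 8492.9/11491 = 0.73909.

H_Earth/H_Mars ≈ 0.739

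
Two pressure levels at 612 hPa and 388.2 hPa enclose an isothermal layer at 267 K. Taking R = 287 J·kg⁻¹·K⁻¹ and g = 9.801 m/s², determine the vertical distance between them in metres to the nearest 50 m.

Hypsometric equation: Δz = (R T̄/g) ln(P₁/P₂).
R T̄/g = 287 × 267 / 9.801 = 7818.5 m.
ln(612/388.2) = ln(1.5765) = 0.45521.
Δz = 7818.5 × 0.45521 = 3559.1 m.

Δz ≈ 3550 m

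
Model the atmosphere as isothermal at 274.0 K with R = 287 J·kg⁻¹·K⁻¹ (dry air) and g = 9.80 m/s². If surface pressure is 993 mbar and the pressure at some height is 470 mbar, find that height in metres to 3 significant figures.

Scale height: H = RT/g = 287 × 274.0 / 9.80 = 8024.3 m.
Invert the barometric formula: z = H ln(P₀/P).
P₀/P = 993/470 = 2.1128; ln(2.1128) = 0.74801.
z = 8024.3 × 0.74801 = 6002.3 m.

z ≈ 6000 m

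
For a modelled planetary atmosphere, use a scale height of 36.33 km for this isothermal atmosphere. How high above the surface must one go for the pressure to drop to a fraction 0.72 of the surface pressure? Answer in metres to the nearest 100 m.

Set P/P₀ = exp(−z/H) = 0.72, so z = −H ln(0.72).
−ln(0.72) = 0.32850; z = 36330 × 0.32850 = 11934 m.

z ≈ 11900 m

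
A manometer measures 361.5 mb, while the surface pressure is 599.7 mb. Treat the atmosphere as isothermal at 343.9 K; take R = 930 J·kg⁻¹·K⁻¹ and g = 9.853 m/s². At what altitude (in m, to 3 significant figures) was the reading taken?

Scale height: H = RT/g = 930 × 343.9 / 9.853 = 32460 m.
Invert the barometric formula: z = H ln(P₀/P).
P₀/P = 599.7/361.5 = 1.6589; ln(1.6589) = 0.50615.
z = 32460 × 0.50615 = 16430 m.

z ≈ 16400 m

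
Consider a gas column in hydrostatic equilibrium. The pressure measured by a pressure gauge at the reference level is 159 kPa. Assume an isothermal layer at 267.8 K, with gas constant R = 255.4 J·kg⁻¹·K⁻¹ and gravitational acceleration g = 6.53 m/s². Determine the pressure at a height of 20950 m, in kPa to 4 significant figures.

Scale height: H = RT/g = 255.4 × 267.8 / 6.53 = 10474 m.
Barometric formula: P = P₀ exp(−z/H).
z/H = 20950/10474 = 2.0002; exp(−2.0002) = 0.13531.
P = 159 × 0.13531 = 21.514 kPa.

P ≈ 21.51 kPa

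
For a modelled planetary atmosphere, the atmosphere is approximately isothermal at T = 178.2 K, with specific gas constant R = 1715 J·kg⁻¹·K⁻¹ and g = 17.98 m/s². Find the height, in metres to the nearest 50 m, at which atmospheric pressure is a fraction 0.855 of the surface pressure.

Scale height: H = RT/g = 1715 × 178.2 / 17.98 = 16997 m.
Set P/P₀ = exp(−z/H) = 0.855, so z = −H ln(0.855).
−ln(0.855) = 0.15665; z = 16997 × 0.15665 = 2662.6 m.

z ≈ 2650 m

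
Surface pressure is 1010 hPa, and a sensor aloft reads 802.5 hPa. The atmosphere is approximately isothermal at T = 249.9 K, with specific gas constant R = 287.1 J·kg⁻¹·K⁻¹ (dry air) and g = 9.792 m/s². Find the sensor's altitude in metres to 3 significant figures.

Scale height: H = RT/g = 287.1 × 249.9 / 9.792 = 7327.0 m.
Invert the barometric formula: z = H ln(P₀/P).
P₀/P = 1010/802.5 = 1.2586; ln(1.2586) = 0.23000.
z = 7327.0 × 0.23000 = 1685.2 m.

z ≈ 1690 m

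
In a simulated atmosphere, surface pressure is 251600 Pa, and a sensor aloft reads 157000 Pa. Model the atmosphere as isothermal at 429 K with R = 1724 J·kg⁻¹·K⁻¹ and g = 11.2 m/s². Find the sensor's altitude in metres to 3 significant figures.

z ≈ 31100 m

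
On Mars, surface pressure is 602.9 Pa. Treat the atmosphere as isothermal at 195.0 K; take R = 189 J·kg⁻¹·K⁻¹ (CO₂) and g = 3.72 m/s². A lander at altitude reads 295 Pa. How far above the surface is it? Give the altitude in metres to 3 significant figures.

z ≈ 7080 m

Scale height: H = RT/g = 189 × 195.0 / 3.72 = 9907.3 m.
Invert the barometric formula: z = H ln(P₀/P).
P₀/P = 602.9/295 = 2.0437; ln(2.0437) = 0.71476.
z = 9907.3 × 0.71476 = 7081.3 m.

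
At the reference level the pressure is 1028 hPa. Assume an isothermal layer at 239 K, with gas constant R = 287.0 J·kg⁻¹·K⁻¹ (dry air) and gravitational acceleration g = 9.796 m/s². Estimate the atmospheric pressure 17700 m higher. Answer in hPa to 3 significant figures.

P ≈ 82.1 hPa

Scale height: H = RT/g = 287.0 × 239 / 9.796 = 7002.1 m.
Barometric formula: P = P₀ exp(−z/H).
z/H = 17700/7002.1 = 2.5278; exp(−2.5278) = 0.079834.
P = 1028 × 0.079834 = 82.069 hPa.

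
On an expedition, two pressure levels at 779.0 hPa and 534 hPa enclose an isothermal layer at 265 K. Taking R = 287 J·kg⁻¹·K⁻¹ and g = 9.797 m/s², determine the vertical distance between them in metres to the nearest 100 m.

Hypsometric equation: Δz = (R T̄/g) ln(P₁/P₂).
R T̄/g = 287 × 265 / 9.797 = 7763.1 m.
ln(779.0/534) = ln(1.4588) = 0.37761.
Δz = 7763.1 × 0.37761 = 2931.4 m.

Δz ≈ 2900 m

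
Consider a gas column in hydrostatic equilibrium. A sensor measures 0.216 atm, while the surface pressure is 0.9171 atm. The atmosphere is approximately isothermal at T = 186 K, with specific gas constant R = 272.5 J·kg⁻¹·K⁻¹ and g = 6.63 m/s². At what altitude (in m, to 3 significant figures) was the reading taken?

z ≈ 11100 m

Scale height: H = RT/g = 272.5 × 186 / 6.63 = 7644.8 m.
Invert the barometric formula: z = H ln(P₀/P).
P₀/P = 0.9171/0.216 = 4.2458; ln(4.2458) = 1.4459.
z = 7644.8 × 1.4459 = 11054 m.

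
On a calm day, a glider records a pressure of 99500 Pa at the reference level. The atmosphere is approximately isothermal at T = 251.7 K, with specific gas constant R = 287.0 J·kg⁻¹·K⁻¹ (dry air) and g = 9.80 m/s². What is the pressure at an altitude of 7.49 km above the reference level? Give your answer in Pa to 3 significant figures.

P ≈ 36000 Pa

Scale height: H = RT/g = 287.0 × 251.7 / 9.80 = 7371.2 m.
Barometric formula: P = P₀ exp(−z/H).
z/H = 7490.0/7371.2 = 1.0161; exp(−1.0161) = 0.36200.
P = 99500 × 0.36200 = 36019 Pa.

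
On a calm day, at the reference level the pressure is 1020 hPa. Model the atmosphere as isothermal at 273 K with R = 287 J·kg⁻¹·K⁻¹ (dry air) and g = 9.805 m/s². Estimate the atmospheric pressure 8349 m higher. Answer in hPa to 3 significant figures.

Scale height: H = RT/g = 287 × 273 / 9.805 = 7990.9 m.
Barometric formula: P = P₀ exp(−z/H).
z/H = 8349.0/7990.9 = 1.0448; exp(−1.0448) = 0.35176.
P = 1020 × 0.35176 = 358.80 hPa.

P ≈ 359 hPa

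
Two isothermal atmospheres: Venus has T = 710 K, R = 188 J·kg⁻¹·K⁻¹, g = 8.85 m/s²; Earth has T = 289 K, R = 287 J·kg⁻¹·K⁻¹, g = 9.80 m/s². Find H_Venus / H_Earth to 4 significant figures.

H = RT/g for each body.
H_Venus = 188 × 710 / 8.85 = 15082 m.
H_Earth = 287 × 289 / 9.80 = 8463.6 m.
H_Venus/H_Earth = 15082/8463.6 = 1.7820.

H_Venus/H_Earth ≈ 1.782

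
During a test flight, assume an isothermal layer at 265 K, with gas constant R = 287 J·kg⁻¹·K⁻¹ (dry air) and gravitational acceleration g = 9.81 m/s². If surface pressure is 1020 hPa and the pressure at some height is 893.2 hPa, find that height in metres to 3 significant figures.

z ≈ 1030 m

Scale height: H = RT/g = 287 × 265 / 9.81 = 7752.8 m.
Invert the barometric formula: z = H ln(P₀/P).
P₀/P = 1020/893.2 = 1.1420; ln(1.1420) = 0.13278.
z = 7752.8 × 0.13278 = 1029.4 m.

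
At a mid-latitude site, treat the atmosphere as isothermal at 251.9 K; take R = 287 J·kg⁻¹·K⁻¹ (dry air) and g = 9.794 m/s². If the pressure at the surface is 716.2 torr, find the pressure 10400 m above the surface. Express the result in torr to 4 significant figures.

Scale height: H = RT/g = 287 × 251.9 / 9.794 = 7381.6 m.
Barometric formula: P = P₀ exp(−z/H).
z/H = 10400/7381.6 = 1.4089; exp(−1.4089) = 0.24441.
P = 716.2 × 0.24441 = 175.05 torr.

P ≈ 175.0 torr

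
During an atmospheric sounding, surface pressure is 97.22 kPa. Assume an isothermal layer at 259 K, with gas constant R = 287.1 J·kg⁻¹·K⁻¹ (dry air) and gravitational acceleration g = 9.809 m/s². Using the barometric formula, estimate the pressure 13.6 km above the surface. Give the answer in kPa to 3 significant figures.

Scale height: H = RT/g = 287.1 × 259 / 9.809 = 7580.7 m.
Barometric formula: P = P₀ exp(−z/H).
z/H = 13600/7580.7 = 1.7940; exp(−1.7940) = 0.16629.
P = 97.22 × 0.16629 = 16.167 kPa.

P ≈ 16.2 kPa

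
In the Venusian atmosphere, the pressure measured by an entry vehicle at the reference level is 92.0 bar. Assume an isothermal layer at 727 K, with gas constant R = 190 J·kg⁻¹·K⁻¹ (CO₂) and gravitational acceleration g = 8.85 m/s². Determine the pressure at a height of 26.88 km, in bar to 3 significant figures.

Scale height: H = RT/g = 190 × 727 / 8.85 = 15608 m.
Barometric formula: P = P₀ exp(−z/H).
z/H = 26880/15608 = 1.7222; exp(−1.7222) = 0.17867.
P = 92.0 × 0.17867 = 16.438 bar.

P ≈ 16.4 bar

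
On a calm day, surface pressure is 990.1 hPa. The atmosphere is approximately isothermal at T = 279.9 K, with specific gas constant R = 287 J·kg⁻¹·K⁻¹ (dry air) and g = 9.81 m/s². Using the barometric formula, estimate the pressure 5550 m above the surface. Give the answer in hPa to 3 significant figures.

Scale height: H = RT/g = 287 × 279.9 / 9.81 = 8188.7 m.
Barometric formula: P = P₀ exp(−z/H).
z/H = 5550.0/8188.7 = 0.67776; exp(−0.67776) = 0.50775.
P = 990.1 × 0.50775 = 502.72 hPa.

P ≈ 503 hPa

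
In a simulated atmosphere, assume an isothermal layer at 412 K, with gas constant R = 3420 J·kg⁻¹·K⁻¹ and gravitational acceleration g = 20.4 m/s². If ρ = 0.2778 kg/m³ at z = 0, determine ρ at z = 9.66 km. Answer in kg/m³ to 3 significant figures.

ρ ≈ 0.242 kg/m³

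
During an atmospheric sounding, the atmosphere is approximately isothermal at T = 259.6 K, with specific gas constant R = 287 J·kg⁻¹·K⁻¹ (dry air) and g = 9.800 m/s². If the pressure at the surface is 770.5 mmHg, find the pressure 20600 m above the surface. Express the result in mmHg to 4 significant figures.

Scale height: H = RT/g = 287 × 259.6 / 9.800 = 7602.6 m.
Barometric formula: P = P₀ exp(−z/H).
z/H = 20600/7602.6 = 2.7096; exp(−2.7096) = 0.066563.
P = 770.5 × 0.066563 = 51.287 mmHg.

P ≈ 51.29 mmHg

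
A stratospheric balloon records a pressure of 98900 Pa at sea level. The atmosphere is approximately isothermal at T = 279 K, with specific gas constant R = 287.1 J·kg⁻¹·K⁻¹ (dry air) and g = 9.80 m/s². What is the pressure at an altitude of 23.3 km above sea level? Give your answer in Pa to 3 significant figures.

Scale height: H = RT/g = 287.1 × 279 / 9.80 = 8173.6 m.
Barometric formula: P = P₀ exp(−z/H).
z/H = 23300/8173.6 = 2.8506; exp(−2.8506) = 0.057810.
P = 98900 × 0.057810 = 5717.4 Pa.

P ≈ 5720 Pa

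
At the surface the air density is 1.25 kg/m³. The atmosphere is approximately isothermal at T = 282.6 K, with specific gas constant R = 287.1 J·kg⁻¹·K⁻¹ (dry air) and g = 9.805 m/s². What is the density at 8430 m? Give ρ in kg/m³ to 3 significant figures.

Scale height: H = RT/g = 287.1 × 282.6 / 9.805 = 8274.8 m.
In an isothermal atmosphere, density decays like pressure: ρ = ρ₀ exp(−z/H).
z/H = 8430.0/8274.8 = 1.0188; exp(−1.0188) = 0.36103.
ρ = 1.25 × 0.36103 = 0.45129 kg/m³.

ρ ≈ 0.451 kg/m³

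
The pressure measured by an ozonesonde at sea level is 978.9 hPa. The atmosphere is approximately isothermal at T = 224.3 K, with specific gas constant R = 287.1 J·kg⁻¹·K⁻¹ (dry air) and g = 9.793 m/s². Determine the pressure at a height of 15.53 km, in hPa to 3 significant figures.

P ≈ 92.3 hPa

Scale height: H = RT/g = 287.1 × 224.3 / 9.793 = 6575.8 m.
Barometric formula: P = P₀ exp(−z/H).
z/H = 15530/6575.8 = 2.3617; exp(−2.3617) = 0.094260.
P = 978.9 × 0.094260 = 92.271 hPa.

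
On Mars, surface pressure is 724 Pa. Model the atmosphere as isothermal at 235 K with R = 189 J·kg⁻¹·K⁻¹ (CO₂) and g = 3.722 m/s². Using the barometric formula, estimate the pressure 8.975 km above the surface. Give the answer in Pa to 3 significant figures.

Scale height: H = RT/g = 189 × 235 / 3.722 = 11933 m.
Barometric formula: P = P₀ exp(−z/H).
z/H = 8975.0/11933 = 0.75212; exp(−0.75212) = 0.47137.
P = 724 × 0.47137 = 341.27 Pa.

P ≈ 341 Pa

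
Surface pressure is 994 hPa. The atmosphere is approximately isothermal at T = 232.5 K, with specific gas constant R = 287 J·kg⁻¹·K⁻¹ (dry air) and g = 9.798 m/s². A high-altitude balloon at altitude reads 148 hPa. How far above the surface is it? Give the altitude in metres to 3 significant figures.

z ≈ 13000 m

Scale height: H = RT/g = 287 × 232.5 / 9.798 = 6810.3 m.
Invert the barometric formula: z = H ln(P₀/P).
P₀/P = 994/148 = 6.7162; ln(6.7162) = 1.9045.
z = 6810.3 × 1.9045 = 12970 m.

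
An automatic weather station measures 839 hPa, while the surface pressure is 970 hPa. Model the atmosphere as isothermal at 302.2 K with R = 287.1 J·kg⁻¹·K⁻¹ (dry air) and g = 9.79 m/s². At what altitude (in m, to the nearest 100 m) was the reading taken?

Scale height: H = RT/g = 287.1 × 302.2 / 9.79 = 8862.3 m.
Invert the barometric formula: z = H ln(P₀/P).
P₀/P = 970/839 = 1.1561; ln(1.1561) = 0.14505.
z = 8862.3 × 0.14505 = 1285.5 m.

z ≈ 1300 m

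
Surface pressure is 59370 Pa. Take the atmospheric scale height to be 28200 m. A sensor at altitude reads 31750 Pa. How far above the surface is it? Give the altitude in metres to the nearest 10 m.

z ≈ 17650 m

Invert the barometric formula: z = H ln(P₀/P).
P₀/P = 59370/31750 = 1.8699; ln(1.8699) = 0.62588.
z = 28200 × 0.62588 = 17650 m.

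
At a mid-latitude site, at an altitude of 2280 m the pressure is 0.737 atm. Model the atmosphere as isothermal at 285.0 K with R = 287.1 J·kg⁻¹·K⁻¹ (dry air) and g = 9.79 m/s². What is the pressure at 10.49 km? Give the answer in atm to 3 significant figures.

P ≈ 0.276 atm

Scale height: H = RT/g = 287.1 × 285.0 / 9.79 = 8357.9 m.
Between two levels, P₂ = P₁ exp(−Δz/H) with Δz = z₂ − z₁.
Δz = 10490 − 2280.0 = 8210.0 m; Δz/H = 8210.0/8357.9 = 0.98230.
P₂ = 0.737 × exp(−0.98230) = 0.737 × 0.37445 = 0.27597 atm.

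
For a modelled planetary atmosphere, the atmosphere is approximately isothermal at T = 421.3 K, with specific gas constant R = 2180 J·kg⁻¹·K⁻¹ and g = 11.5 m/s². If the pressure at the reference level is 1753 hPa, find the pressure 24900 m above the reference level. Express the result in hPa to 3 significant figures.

P ≈ 1280 hPa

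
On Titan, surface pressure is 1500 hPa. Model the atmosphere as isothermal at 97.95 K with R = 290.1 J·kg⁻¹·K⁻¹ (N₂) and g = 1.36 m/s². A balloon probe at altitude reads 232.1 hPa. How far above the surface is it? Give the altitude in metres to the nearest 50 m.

z ≈ 39000 m

Scale height: H = RT/g = 290.1 × 97.95 / 1.36 = 20894 m.
Invert the barometric formula: z = H ln(P₀/P).
P₀/P = 1500/232.1 = 6.4627; ln(6.4627) = 1.8660.
z = 20894 × 1.8660 = 38988 m.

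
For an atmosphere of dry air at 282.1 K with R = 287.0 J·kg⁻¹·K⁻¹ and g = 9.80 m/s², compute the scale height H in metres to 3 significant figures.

The scale height of an isothermal atmosphere is H = RT/g.
H = 287.0 × 282.1 / 9.80 = 80963/9.80 = 8261.5 m.

H ≈ 8260 m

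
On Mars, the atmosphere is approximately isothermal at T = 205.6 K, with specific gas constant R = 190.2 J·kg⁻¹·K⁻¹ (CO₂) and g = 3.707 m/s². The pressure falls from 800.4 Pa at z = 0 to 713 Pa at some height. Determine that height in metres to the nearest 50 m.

Scale height: H = RT/g = 190.2 × 205.6 / 3.707 = 10549 m.
Invert the barometric formula: z = H ln(P₀/P).
P₀/P = 800.4/713 = 1.1226; ln(1.1226) = 0.11565.
z = 10549 × 0.11565 = 1220.0 m.

z ≈ 1200 m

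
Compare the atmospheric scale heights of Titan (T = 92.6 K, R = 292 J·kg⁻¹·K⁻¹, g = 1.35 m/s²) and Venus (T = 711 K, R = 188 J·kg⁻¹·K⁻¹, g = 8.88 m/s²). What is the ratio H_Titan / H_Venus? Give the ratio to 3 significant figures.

H_Titan/H_Venus ≈ 1.33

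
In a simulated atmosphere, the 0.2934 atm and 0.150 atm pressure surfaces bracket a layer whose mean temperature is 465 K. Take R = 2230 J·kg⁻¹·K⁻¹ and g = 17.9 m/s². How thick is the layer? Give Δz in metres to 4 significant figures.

Δz ≈ 38870 m

Hypsometric equation: Δz = (R T̄/g) ln(P₁/P₂).
R T̄/g = 2230 × 465 / 17.9 = 57930 m.
ln(0.2934/0.150) = ln(1.9560) = 0.67090.
Δz = 57930 × 0.67090 = 38865 m.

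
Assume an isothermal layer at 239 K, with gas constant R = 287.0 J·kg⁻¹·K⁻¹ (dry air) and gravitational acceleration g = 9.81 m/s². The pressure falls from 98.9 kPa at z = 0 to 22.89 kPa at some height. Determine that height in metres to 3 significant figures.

z ≈ 10200 m

Scale height: H = RT/g = 287.0 × 239 / 9.81 = 6992.2 m.
Invert the barometric formula: z = H ln(P₀/P).
P₀/P = 98.9/22.89 = 4.3207; ln(4.3207) = 1.4634.
z = 6992.2 × 1.4634 = 10232 m.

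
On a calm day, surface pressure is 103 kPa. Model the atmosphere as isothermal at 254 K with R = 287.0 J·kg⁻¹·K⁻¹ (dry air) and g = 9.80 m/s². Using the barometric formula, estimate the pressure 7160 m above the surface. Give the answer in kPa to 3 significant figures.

P ≈ 39.3 kPa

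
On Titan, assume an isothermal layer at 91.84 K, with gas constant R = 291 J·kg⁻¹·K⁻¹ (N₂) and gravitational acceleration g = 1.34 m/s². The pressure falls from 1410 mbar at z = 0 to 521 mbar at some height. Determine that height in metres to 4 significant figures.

z ≈ 19860 m

Scale height: H = RT/g = 291 × 91.84 / 1.34 = 19944 m.
Invert the barometric formula: z = H ln(P₀/P).
P₀/P = 1410/521 = 2.7063; ln(2.7063) = 0.99558.
z = 19944 × 0.99558 = 19856 m.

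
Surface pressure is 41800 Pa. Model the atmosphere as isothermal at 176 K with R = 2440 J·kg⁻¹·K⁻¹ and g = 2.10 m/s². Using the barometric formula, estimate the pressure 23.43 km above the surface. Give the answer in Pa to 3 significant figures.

Scale height: H = RT/g = 2440 × 176 / 2.10 = 204500 m.
Barometric formula: P = P₀ exp(−z/H).
z/H = 23430/204500 = 0.11457; exp(−0.11457) = 0.89175.
P = 41800 × 0.89175 = 37275 Pa.

P ≈ 37300 Pa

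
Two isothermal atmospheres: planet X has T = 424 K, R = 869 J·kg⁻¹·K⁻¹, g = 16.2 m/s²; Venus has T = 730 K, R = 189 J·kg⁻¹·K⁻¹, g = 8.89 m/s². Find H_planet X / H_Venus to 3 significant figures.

H = RT/g for each body.
H_planet X = 869 × 424 / 16.2 = 22744 m.
H_Venus = 189 × 730 / 8.89 = 15520 m.
H_planet X/H_Venus = 22744/15520 = 1.4655.

H_planet X/H_Venus ≈ 1.47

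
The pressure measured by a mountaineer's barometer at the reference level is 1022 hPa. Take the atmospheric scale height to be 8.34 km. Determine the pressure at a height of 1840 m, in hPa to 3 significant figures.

Barometric formula: P = P₀ exp(−z/H).
z/H = 1840.0/8340.0 = 0.22062; exp(−0.22062) = 0.80202.
P = 1022 × 0.80202 = 819.66 hPa.

P ≈ 820 hPa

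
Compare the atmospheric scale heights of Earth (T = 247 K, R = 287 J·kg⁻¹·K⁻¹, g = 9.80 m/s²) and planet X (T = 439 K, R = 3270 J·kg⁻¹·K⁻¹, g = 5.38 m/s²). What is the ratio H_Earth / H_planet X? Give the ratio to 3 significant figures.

H_Earth/H_planet X ≈ 0.0271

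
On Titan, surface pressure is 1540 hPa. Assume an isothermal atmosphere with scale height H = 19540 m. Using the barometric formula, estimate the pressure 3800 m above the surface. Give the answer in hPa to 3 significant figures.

Barometric formula: P = P₀ exp(−z/H).
z/H = 3800.0/19540 = 0.19447; exp(−0.19447) = 0.82327.
P = 1540 × 0.82327 = 1267.8 hPa.

P ≈ 1270 hPa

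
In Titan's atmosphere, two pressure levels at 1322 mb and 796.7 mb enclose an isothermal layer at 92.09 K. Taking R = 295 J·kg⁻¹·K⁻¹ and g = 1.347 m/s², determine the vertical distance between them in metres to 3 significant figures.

Δz ≈ 10200 m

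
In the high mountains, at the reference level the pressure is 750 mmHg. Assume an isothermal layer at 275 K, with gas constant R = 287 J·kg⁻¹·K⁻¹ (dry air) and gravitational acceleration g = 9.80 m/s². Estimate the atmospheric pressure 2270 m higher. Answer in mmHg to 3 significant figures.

Scale height: H = RT/g = 287 × 275 / 9.80 = 8053.6 m.
Barometric formula: P = P₀ exp(−z/H).
z/H = 2270.0/8053.6 = 0.28186; exp(−0.28186) = 0.75438.
P = 750 × 0.75438 = 565.79 mmHg.

P ≈ 566 mmHg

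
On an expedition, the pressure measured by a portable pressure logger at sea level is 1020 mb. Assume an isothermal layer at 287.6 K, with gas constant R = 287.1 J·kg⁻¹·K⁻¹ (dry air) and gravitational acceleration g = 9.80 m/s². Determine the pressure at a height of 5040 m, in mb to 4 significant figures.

P ≈ 560.8 mb

Scale height: H = RT/g = 287.1 × 287.6 / 9.80 = 8425.5 m.
Barometric formula: P = P₀ exp(−z/H).
z/H = 5040.0/8425.5 = 0.59818; exp(−0.59818) = 0.54981.
P = 1020 × 0.54981 = 560.81 mb.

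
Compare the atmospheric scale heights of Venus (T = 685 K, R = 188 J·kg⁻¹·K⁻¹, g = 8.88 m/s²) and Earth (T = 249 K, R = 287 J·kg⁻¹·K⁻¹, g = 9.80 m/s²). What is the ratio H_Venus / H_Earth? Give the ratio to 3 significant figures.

H_Venus/H_Earth ≈ 1.99

H = RT/g for each body.
H_Venus = 188 × 685 / 8.88 = 14502 m.
H_Earth = 287 × 249 / 9.80 = 7292.1 m.
H_Venus/H_Earth = 14502/7292.1 = 1.9887.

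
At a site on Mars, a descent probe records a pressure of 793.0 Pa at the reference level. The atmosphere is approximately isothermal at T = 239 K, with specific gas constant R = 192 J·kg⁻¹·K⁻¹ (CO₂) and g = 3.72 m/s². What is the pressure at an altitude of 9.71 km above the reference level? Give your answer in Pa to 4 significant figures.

Scale height: H = RT/g = 192 × 239 / 3.72 = 12335 m.
Barometric formula: P = P₀ exp(−z/H).
z/H = 9710.0/12335 = 0.78719; exp(−0.78719) = 0.45512.
P = 793.0 × 0.45512 = 360.91 Pa.

P ≈ 360.9 Pa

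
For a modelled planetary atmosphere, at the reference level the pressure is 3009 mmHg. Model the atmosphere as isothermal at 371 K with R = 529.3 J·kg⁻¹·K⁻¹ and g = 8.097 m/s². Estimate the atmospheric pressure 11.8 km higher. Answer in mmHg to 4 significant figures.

P ≈ 1850 mmHg

Scale height: H = RT/g = 529.3 × 371 / 8.097 = 24252 m.
Barometric formula: P = P₀ exp(−z/H).
z/H = 11800/24252 = 0.48656; exp(−0.48656) = 0.61474.
P = 3009 × 0.61474 = 1849.8 mmHg.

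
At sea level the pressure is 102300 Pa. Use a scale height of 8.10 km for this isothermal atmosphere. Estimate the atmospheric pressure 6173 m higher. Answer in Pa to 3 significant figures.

Barometric formula: P = P₀ exp(−z/H).
z/H = 6173.0/8100.0 = 0.76210; exp(−0.76210) = 0.46669.
P = 102300 × 0.46669 = 47742 Pa.

P ≈ 47700 Pa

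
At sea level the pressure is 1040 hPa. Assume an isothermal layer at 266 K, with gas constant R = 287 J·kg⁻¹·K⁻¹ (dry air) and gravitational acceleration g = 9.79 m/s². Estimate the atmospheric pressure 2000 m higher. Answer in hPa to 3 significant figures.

P ≈ 805 hPa

Scale height: H = RT/g = 287 × 266 / 9.79 = 7798.0 m.
Barometric formula: P = P₀ exp(−z/H).
z/H = 2000.0/7798.0 = 0.25648; exp(−0.25648) = 0.77377.
P = 1040 × 0.77377 = 804.72 hPa.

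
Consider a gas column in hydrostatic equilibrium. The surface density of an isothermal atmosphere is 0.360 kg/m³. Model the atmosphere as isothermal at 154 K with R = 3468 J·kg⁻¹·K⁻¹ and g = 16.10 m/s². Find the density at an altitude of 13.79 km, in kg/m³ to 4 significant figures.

Scale height: H = RT/g = 3468 × 154 / 16.10 = 33172 m.
In an isothermal atmosphere, density decays like pressure: ρ = ρ₀ exp(−z/H).
z/H = 13790/33172 = 0.41571; exp(−0.41571) = 0.65987.
ρ = 0.360 × 0.65987 = 0.23755 kg/m³.

ρ ≈ 0.2376 kg/m³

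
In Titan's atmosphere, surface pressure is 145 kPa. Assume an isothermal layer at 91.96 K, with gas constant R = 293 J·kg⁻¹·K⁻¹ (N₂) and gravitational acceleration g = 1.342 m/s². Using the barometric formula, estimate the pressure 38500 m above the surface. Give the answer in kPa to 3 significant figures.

Scale height: H = RT/g = 293 × 91.96 / 1.342 = 20078 m.
Barometric formula: P = P₀ exp(−z/H).
z/H = 38500/20078 = 1.9175; exp(−1.9175) = 0.14697.
P = 145 × 0.14697 = 21.311 kPa.

P ≈ 21.3 kPa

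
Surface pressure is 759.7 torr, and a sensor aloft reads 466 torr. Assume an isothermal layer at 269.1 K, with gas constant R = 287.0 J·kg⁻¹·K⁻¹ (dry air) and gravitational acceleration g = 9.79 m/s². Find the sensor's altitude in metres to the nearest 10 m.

Scale height: H = RT/g = 287.0 × 269.1 / 9.79 = 7888.8 m.
Invert the barometric formula: z = H ln(P₀/P).
P₀/P = 759.7/466 = 1.6303; ln(1.6303) = 0.48876.
z = 7888.8 × 0.48876 = 3855.7 m.

z ≈ 3860 m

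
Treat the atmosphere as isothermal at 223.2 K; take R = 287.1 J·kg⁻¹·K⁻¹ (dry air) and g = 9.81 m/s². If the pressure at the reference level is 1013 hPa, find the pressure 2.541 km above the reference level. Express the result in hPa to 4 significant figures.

Scale height: H = RT/g = 287.1 × 223.2 / 9.81 = 6532.2 m.
Barometric formula: P = P₀ exp(−z/H).
z/H = 2541.0/6532.2 = 0.38900; exp(−0.38900) = 0.67773.
P = 1013 × 0.67773 = 686.54 hPa.

P ≈ 686.5 hPa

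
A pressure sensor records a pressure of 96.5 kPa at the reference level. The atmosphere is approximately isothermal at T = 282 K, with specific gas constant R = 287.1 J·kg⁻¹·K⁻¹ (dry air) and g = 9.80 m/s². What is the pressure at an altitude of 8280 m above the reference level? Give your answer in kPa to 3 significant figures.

P ≈ 35.4 kPa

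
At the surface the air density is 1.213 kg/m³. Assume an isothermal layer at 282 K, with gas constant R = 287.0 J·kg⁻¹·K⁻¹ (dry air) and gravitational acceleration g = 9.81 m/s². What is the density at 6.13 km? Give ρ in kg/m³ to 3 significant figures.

Scale height: H = RT/g = 287.0 × 282 / 9.81 = 8250.2 m.
In an isothermal atmosphere, density decays like pressure: ρ = ρ₀ exp(−z/H).
z/H = 6130.0/8250.2 = 0.74301; exp(−0.74301) = 0.47568.
ρ = 1.213 × 0.47568 = 0.57700 kg/m³.

ρ ≈ 0.577 kg/m³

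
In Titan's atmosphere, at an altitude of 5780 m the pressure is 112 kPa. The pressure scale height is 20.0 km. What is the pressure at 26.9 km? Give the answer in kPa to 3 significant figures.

P ≈ 39.0 kPa

Between two levels, P₂ = P₁ exp(−Δz/H) with Δz = z₂ − z₁.
Δz = 26900 − 5780.0 = 21120 m; Δz/H = 21120/20000 = 1.0560.
P₂ = 112 × exp(−1.0560) = 112 × 0.34784 = 38.958 kPa.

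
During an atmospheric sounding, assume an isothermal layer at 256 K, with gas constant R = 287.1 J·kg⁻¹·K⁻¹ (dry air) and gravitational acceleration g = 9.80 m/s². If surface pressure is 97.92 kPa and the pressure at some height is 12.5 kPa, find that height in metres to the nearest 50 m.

Scale height: H = RT/g = 287.1 × 256 / 9.80 = 7499.8 m.
Invert the barometric formula: z = H ln(P₀/P).
P₀/P = 97.92/12.5 = 7.8336; ln(7.8336) = 2.0584.
z = 7499.8 × 2.0584 = 15438 m.

z ≈ 15450 m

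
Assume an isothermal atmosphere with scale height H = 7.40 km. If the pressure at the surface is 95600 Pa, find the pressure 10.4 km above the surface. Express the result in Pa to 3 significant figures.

P ≈ 23400 Pa

Barometric formula: P = P₀ exp(−z/H).
z/H = 10400/7400.0 = 1.4054; exp(−1.4054) = 0.24527.
P = 95600 × 0.24527 = 23448 Pa.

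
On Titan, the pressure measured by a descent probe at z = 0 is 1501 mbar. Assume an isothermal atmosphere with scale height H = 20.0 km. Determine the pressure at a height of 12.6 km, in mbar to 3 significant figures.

P ≈ 799 mbar

Barometric formula: P = P₀ exp(−z/H).
z/H = 12600/20000 = 0.63000; exp(−0.63000) = 0.53259.
P = 1501 × 0.53259 = 799.42 mbar.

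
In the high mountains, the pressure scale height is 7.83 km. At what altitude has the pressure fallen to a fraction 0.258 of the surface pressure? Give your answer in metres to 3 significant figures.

z ≈ 10600 m

Set P/P₀ = exp(−z/H) = 0.258, so z = −H ln(0.258).
−ln(0.258) = 1.3548; z = 7830.0 × 1.3548 = 10608 m.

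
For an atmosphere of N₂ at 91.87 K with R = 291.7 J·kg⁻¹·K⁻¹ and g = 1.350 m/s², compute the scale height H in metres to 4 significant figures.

H ≈ 19850 m

The scale height of an isothermal atmosphere is H = RT/g.
H = 291.7 × 91.87 / 1.350 = 26798/1.350 = 19850 m.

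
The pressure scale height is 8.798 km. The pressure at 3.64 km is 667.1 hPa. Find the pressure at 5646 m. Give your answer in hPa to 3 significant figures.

P ≈ 531 hPa

Between two levels, P₂ = P₁ exp(−Δz/H) with Δz = z₂ − z₁.
Δz = 5646.0 − 3640.0 = 2006.0 m; Δz/H = 2006.0/8798.0 = 0.22801.
P₂ = 667.1 × exp(−0.22801) = 667.1 × 0.79612 = 531.09 hPa.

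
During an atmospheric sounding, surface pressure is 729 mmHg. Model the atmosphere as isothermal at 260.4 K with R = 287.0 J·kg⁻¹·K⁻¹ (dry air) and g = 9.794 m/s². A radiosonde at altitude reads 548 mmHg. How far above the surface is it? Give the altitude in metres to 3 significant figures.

z ≈ 2180 m

Scale height: H = RT/g = 287.0 × 260.4 / 9.794 = 7630.7 m.
Invert the barometric formula: z = H ln(P₀/P).
P₀/P = 729/548 = 1.3303; ln(1.3303) = 0.28540.
z = 7630.7 × 0.28540 = 2177.8 m.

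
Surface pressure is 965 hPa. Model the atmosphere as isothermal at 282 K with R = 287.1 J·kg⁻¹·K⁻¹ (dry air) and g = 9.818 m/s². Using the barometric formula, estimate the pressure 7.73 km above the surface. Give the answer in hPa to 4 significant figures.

Scale height: H = RT/g = 287.1 × 282 / 9.818 = 8246.3 m.
Barometric formula: P = P₀ exp(−z/H).
z/H = 7730.0/8246.3 = 0.93739; exp(−0.93739) = 0.39165.
P = 965 × 0.39165 = 377.94 hPa.

P ≈ 377.9 hPa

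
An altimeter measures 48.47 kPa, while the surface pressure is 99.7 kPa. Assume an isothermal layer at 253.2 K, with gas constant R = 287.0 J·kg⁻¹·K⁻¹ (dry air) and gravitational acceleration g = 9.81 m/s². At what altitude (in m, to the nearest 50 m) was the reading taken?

Scale height: H = RT/g = 287.0 × 253.2 / 9.81 = 7407.6 m.
Invert the barometric formula: z = H ln(P₀/P).
P₀/P = 99.7/48.47 = 2.0569; ln(2.0569) = 0.72120.
z = 7407.6 × 0.72120 = 5342.4 m.

z ≈ 5350 m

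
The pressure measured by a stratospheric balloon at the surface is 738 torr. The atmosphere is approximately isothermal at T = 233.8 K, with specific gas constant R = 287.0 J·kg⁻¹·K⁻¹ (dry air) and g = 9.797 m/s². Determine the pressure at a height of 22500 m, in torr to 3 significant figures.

P ≈ 27.6 torr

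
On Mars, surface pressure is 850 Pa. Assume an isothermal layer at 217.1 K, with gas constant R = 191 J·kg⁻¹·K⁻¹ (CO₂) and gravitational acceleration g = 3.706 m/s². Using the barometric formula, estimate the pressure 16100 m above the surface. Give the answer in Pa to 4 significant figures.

P ≈ 201.6 Pa

Scale height: H = RT/g = 191 × 217.1 / 3.706 = 11189 m.
Barometric formula: P = P₀ exp(−z/H).
z/H = 16100/11189 = 1.4389; exp(−1.4389) = 0.23719.
P = 850 × 0.23719 = 201.61 Pa.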